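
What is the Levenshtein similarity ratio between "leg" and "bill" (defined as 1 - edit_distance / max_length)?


Word 1: "leg" (length 3)
Word 2: "bill" (length 4)
One optimal edit sequence:
  1. insert 'b'  (+1)
  2. substitute 'l' -> 'i'  (+1)
  3. substitute 'e' -> 'l'  (+1)
  4. substitute 'g' -> 'l'  (+1)
Edit distance = 4
Max length = max(3, 4) = 4
Similarity = 1 - 4/4
= 0.0000


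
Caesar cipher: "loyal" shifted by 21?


Word: "loyal"
Shift: 21
Each letter → (letter + shift) mod 26:
  'l' (11) + 21 = 6 → 'g'
  'o' (14) + 21 = 9 → 'j'
  'y' (24) + 21 = 19 → 't'
  'a' (0) + 21 = 21 → 'v'
  'l' (11) + 21 = 6 → 'g'
Result = "gjtvg"


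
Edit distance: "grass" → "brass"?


Word 1: "grass" (length 5)
Word 2: "brass" (length 5)
One optimal edit sequence (insert/delete/substitute each cost 1):
  1. substitute 'g' -> 'b'  (+1)
  2. keep 'r'
  3. keep 'a'
  4. keep 's'
  5. keep 's'
Total edit operations: 1
Edit distance = 1


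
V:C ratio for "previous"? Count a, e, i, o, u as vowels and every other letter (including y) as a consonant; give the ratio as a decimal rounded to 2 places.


Word: "previous"
Vowels (a,e,i,o,u): 4
Consonants: 4
Ratio = 4/4
= 1.00


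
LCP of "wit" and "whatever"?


Word 1: "wit"
Word 2: "whatever"
Comparing from start:
  Pos 0: 'w' == 'w'
  Pos 1: 'i' != 'h' (stop)
LCP = "w" (length 1)


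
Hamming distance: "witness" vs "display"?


Comparing character by character (same length = 7):
  Pos 0: 'w' vs 'd' !=
  Pos 1: 'i' vs 'i' =
  Pos 2: 't' vs 's' !=
  Pos 3: 'n' vs 'p' !=
  Pos 4: 'e' vs 'l' !=
  Pos 5: 's' vs 'a' !=
  Pos 6: 's' vs 'y' !=
Hamming distance = 6


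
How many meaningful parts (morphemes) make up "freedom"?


Word: "freedom"
Morphemes: free / -dom
Each morpheme carries meaning
= 2 morphemes


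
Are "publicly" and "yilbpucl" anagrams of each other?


Word 1: "publicly" → sorted: bcillpuy
Word 2: "yilbpucl" → sorted: bcillpuy
Same letters? bcillpuy == bcillpuy
Anagram = Yes


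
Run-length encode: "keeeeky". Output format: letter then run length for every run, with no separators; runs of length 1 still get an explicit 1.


String: "keeeeky"
Scanning for consecutive runs:
  'k' x 1
  'e' x 4
  'k' x 1
  'y' x 1
RLE = "k1e4k1y1"


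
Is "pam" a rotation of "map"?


Word: "map", Candidate: "pam"
Method: check if candidate is substring of word+word
"mapmap" contains "pam"? No
Is rotation = No


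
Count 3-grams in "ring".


Word: "ring" (length 4)
Number of 3-grams = length - 3 + 1 = 4 - 3 + 1
= 2


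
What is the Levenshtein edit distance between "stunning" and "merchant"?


Word 1: "stunning" (length 8)
Word 2: "merchant" (length 8)
One optimal edit sequence (insert/delete/substitute each cost 1):
  1. substitute 's' -> 'm'  (+1)
  2. substitute 't' -> 'e'  (+1)
  3. substitute 'u' -> 'r'  (+1)
  4. substitute 'n' -> 'c'  (+1)
  5. substitute 'n' -> 'h'  (+1)
  6. substitute 'i' -> 'a'  (+1)
  7. keep 'n'
  8. substitute 'g' -> 't'  (+1)
Total edit operations: 7
Edit distance = 7


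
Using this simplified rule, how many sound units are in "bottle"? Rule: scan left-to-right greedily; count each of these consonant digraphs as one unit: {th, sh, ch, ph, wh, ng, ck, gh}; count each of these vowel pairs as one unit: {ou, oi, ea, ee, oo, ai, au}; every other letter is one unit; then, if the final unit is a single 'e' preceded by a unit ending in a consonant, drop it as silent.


Word: "bottle" (6 letters)
Left-to-right scan:
  [1] 'b' (letter)
  [2] 'o' (letter)
  [3] 't' (letter)
  [4] 't' (letter)
  [5] 'l' (letter)
  [6] 'e' (letter)
Units from scan: 6
Final unit is 'e' after a consonant -> drop as silent (-1)
Sound units = 5 units


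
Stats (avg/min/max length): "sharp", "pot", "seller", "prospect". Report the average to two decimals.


Lengths: "sharp"=5, "pot"=3, "seller"=6, "prospect"=8
Sum = 22, Count = 4
Average = 22/4 = 5.50
= avg=5.50, min=3, max=8


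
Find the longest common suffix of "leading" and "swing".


Word 1: "leading"
Word 2: "swing"
Comparing from end:
  Pos -1: 'g' == 'g'
  Pos -2: 'n' == 'n'
  Pos -3: 'i' == 'i'
  Pos -4: 'd' != 'w' (stop)
LCS = "ing" (length 3)


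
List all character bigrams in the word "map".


Word: "map" (length 3)
Number of bigrams = 3 - 2 + 1 = 2
  Position 0: "ma"
  Position 1: "ap"
Bigrams = "ma", "ap"


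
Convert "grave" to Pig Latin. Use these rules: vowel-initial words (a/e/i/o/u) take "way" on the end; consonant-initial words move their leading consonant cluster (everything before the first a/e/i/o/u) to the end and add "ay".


Word: "grave"
Starts with consonant(s) → move to end, add 'ay'
Consonant cluster: "gr"
Pig Latin = "avegray"


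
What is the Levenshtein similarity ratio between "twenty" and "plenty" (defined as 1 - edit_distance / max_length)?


Word 1: "twenty" (length 6)
Word 2: "plenty" (length 6)
One optimal edit sequence:
  1. substitute 't' -> 'p'  (+1)
  2. substitute 'w' -> 'l'  (+1)
  3. keep 'e'
  4. keep 'n'
  5. keep 't'
  6. keep 'y'
Edit distance = 2
Max length = max(6, 6) = 6
Similarity = 1 - 2/6
= 0.6667


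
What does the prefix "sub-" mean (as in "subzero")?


Prefix: sub-
As in: subzero -> sub- + zero
Meaning = under / below


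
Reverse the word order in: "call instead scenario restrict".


Original: "call instead scenario restrict"
Words (1..n): call | instead | scenario | restrict
Reversed (n..1): restrict | scenario | instead | call
Result = "restrict scenario instead call"


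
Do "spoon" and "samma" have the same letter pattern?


Pattern of "spoon": [0, 1, 2, 2, 3]
Pattern of "samma": [0, 1, 2, 2, 1]
Patterns do not match
Same pattern = No


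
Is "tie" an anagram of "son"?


Word 1: "son" → sorted: nos
Word 2: "tie" → sorted: eit
Same letters? nos != eit
Anagram = No


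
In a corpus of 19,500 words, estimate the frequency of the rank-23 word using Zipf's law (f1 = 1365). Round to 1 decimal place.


Zipf's law: f(r) = f(1) / r
f(1) = 1365
f(23) = 1365 / 23
= 59.3 occurrences


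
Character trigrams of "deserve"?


Word: "deserve" (length 7)
Number of trigrams = 7 - 3 + 1 = 5
  Position 0: "des"
  Position 1: "ese"
  Position 2: "ser"
  Position 3: "erv"
  Position 4: "rve"
Trigrams = "des", "ese", "ser", "erv", "rve"


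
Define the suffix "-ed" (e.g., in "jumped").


Suffix: -ed
As in: jumped -> jump + -ed
Meaning = past tense


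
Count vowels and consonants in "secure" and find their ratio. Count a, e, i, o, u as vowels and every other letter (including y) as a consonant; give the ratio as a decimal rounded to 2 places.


Word: "secure"
Vowels (a,e,i,o,u): 3
Consonants: 3
Ratio = 3/3
= 1.00


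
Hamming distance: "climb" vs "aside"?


Comparing character by character (same length = 5):
  Pos 0: 'c' vs 'a' !=
  Pos 1: 'l' vs 's' !=
  Pos 2: 'i' vs 'i' =
  Pos 3: 'm' vs 'd' !=
  Pos 4: 'b' vs 'e' !=
Hamming distance = 4


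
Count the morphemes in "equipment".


Word: "equipment"
Morphemes: equip / -ment
Each morpheme carries meaning
= 2 morphemes


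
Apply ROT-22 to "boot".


Word: "boot"
Shift: 22
Each letter → (letter + shift) mod 26:
  'b' (1) + 22 = 23 → 'x'
  'o' (14) + 22 = 10 → 'k'
  'o' (14) + 22 = 10 → 'k'
  't' (19) + 22 = 15 → 'p'
Result = "xkkp"


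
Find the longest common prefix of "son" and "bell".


Word 1: "son"
Word 2: "bell"
Comparing from start:
  Pos 0: 's' != 'b' (stop)
LCP = "" (length 0)


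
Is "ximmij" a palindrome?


Word: "ximmij"
Reversed: "jimmix"
Forward == Backward? ximmij != jimmix
Palindrome = No


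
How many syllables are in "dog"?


Word: "dog"
Syllable breakdown: dog
Counting: 1 part
= 1 syllable


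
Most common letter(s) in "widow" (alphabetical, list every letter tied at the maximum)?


Word: "widow"
Letter counts:
  'd': 1
  'i': 1
  'o': 1
  'w': 2
Maximum count = 2
Most frequent = 'w' (2 times each)


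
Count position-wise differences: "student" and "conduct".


Comparing character by character (same length = 7):
  Pos 0: 's' vs 'c' !=
  Pos 1: 't' vs 'o' !=
  Pos 2: 'u' vs 'n' !=
  Pos 3: 'd' vs 'd' =
  Pos 4: 'e' vs 'u' !=
  Pos 5: 'n' vs 'c' !=
  Pos 6: 't' vs 't' =
Hamming distance = 5


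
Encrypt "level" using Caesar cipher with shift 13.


Word: "level"
Shift: 13
Each letter → (letter + shift) mod 26:
  'l' (11) + 13 = 24 → 'y'
  'e' (4) + 13 = 17 → 'r'
  'v' (21) + 13 = 8 → 'i'
  'e' (4) + 13 = 17 → 'r'
  'l' (11) + 13 = 24 → 'y'
Result = "yriry"


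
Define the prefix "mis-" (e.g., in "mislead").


Prefix: mis-
Example: mislead (mis- + lead)
Meaning = wrongly


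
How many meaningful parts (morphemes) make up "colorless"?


Word: "colorless"
Morphemes: color / -less
Each morpheme carries meaning
= 2 morphemes


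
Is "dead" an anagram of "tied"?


Word 1: "tied" → sorted: deit
Word 2: "dead" → sorted: adde
Same letters? deit != adde
Anagram = No


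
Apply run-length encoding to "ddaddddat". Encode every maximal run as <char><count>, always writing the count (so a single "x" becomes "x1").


String: "ddaddddat"
Scanning for consecutive runs:
  'd' x 2
  'a' x 1
  'd' x 4
  'a' x 1
  't' x 1
RLE = "d2a1d4a1t1"


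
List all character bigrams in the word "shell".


Word: "shell" (length 5)
Number of bigrams = 5 - 2 + 1 = 4
  Position 0: "sh"
  Position 1: "he"
  Position 2: "el"
  Position 3: "ll"
Bigrams = "sh", "he", "el", "ll"


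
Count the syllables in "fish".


Word: "fish"
Syllable breakdown: fish
Counting: 1 part
= 1 syllable


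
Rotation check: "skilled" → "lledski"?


Word: "skilled", Candidate: "lledski"
Method: check if candidate is substring of word+word
"skilledskilled" contains "lledski"? Yes
Is rotation = Yes


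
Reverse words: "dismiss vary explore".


Original: "dismiss vary explore"
Words (1..n): dismiss | vary | explore
Reversed (n..1): explore | vary | dismiss
Result = "explore vary dismiss"


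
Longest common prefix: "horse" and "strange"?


Word 1: "horse"
Word 2: "strange"
Comparing from start:
  Pos 0: 'h' != 's' (stop)
LCP = "" (length 0)


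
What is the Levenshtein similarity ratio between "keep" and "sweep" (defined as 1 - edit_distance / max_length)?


Word 1: "keep" (length 4)
Word 2: "sweep" (length 5)
One optimal edit sequence:
  1. insert 's'  (+1)
  2. substitute 'k' -> 'w'  (+1)
  3. keep 'e'
  4. keep 'e'
  5. keep 'p'
Edit distance = 2
Max length = max(4, 5) = 5
Similarity = 1 - 2/5
= 0.6000


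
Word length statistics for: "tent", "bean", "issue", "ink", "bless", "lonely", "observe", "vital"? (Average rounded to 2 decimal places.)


Lengths: "tent"=4, "bean"=4, "issue"=5, "ink"=3, "bless"=5, "lonely"=6, "observe"=7, "vital"=5
Sum = 39, Count = 8
Average = 39/8 = 4.88
= avg=4.88, min=3, max=7


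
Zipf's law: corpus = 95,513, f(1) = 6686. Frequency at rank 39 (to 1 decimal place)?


Zipf's law: f(r) = f(1) / r
f(1) = 6686
f(39) = 6686 / 39
= 171.4 occurrences


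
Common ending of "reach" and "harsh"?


Word 1: "reach"
Word 2: "harsh"
Comparing from end:
  Pos -1: 'h' == 'h'
  Pos -2: 'c' != 's' (stop)
LCS = "h" (length 1)


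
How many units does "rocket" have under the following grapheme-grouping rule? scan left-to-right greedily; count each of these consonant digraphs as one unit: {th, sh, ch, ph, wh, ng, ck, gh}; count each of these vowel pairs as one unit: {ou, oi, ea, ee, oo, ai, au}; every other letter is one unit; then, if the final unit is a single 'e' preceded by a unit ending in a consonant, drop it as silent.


Word: "rocket" (6 letters)
Left-to-right scan:
  (1) 'r' (letter)
  (2) 'o' (letter)
  (3) 'ck' (digraph)
  (4) 'e' (letter)
  (5) 't' (letter)
Units from scan: 5
Sound units = 5 units


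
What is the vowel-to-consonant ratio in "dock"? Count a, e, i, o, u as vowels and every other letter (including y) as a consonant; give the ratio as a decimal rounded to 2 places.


Word: "dock"
Vowels (a,e,i,o,u): 1
Consonants: 3
Ratio = 1/3
= 0.33


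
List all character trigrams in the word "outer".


Word: "outer" (length 5)
Number of trigrams = 5 - 3 + 1 = 3
  Position 0: "out"
  Position 1: "ute"
  Position 2: "ter"
Trigrams = "out", "ute", "ter"


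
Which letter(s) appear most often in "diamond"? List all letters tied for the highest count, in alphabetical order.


Word: "diamond"
Letter counts:
  'a': 1
  'd': 2
  'i': 1
  'm': 1
  'n': 1
  'o': 1
Maximum count = 2
Most frequent = 'd' (2 times each)


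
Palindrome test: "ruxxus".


Word: "ruxxus"
Reversed: "suxxur"
Forward == Backward? ruxxus != suxxur
Palindrome = No


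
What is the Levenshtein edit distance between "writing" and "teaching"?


Word 1: "writing" (length 7)
Word 2: "teaching" (length 8)
One optimal edit sequence (insert/delete/substitute each cost 1):
  1. insert 't'  (+1)
  2. substitute 'w' -> 'e'  (+1)
  3. substitute 'r' -> 'a'  (+1)
  4. substitute 'i' -> 'c'  (+1)
  5. substitute 't' -> 'h'  (+1)
  6. keep 'i'
  7. keep 'n'
  8. keep 'g'
Total edit operations: 5
Edit distance = 5


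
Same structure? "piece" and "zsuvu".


Pattern of "piece": [0, 1, 2, 3, 2]
Pattern of "zsuvu": [0, 1, 2, 3, 2]
Patterns match
Same pattern = Yes


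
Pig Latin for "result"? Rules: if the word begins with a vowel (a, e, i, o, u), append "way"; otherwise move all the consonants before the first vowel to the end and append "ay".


Word: "result"
Starts with consonant(s) → move to end, add 'ay'
Consonant cluster: "r"
Pig Latin = "esultray"


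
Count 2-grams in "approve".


Word: "approve" (length 7)
Number of 2-grams = length - 2 + 1 = 7 - 2 + 1
= 6


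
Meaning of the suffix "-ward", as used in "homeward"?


Suffix: -ward
As in: homeward -> home + -ward
Meaning = in the direction of


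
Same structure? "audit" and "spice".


Pattern of "audit": [0, 1, 2, 3, 4]
Pattern of "spice": [0, 1, 2, 3, 4]
Patterns match
Same pattern = Yes


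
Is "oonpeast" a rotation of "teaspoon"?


Word: "teaspoon", Candidate: "oonpeast"
Method: check if candidate is substring of word+word
"teaspoonteaspoon" contains "oonpeast"? No
Is rotation = No


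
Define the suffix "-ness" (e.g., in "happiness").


Suffix: -ness
As in: happiness -> happy + -ness, with a spelling change
Meaning = state of being


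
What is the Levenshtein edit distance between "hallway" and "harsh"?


Word 1: "hallway" (length 7)
Word 2: "harsh" (length 5)
One optimal edit sequence (insert/delete/substitute each cost 1):
  1. keep 'h'
  2. keep 'a'
  3. delete 'l'  (+1)
  4. delete 'l'  (+1)
  5. substitute 'w' -> 'r'  (+1)
  6. substitute 'a' -> 's'  (+1)
  7. substitute 'y' -> 'h'  (+1)
Total edit operations: 5
Edit distance = 5


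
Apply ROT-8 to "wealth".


Word: "wealth"
Shift: 8
Each letter → (letter + shift) mod 26:
  'w' (22) + 8 = 4 → 'e'
  'e' (4) + 8 = 12 → 'm'
  'a' (0) + 8 = 8 → 'i'
  'l' (11) + 8 = 19 → 't'
  't' (19) + 8 = 1 → 'b'
  'h' (7) + 8 = 15 → 'p'
Result = "emitbp"


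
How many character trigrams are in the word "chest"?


Word: "chest" (length 5)
Number of 3-grams = length - 3 + 1 = 5 - 3 + 1
= 3


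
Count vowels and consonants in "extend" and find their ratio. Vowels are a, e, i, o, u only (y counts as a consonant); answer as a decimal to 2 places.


Word: "extend"
Vowels (a,e,i,o,u): 2
Consonants: 4
Ratio = 2/4
= 0.50


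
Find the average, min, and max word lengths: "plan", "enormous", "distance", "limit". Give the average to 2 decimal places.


Lengths: "plan"=4, "enormous"=8, "distance"=8, "limit"=5
Sum = 25, Count = 4
Average = 25/4 = 6.25
= avg=6.25, min=4, max=8


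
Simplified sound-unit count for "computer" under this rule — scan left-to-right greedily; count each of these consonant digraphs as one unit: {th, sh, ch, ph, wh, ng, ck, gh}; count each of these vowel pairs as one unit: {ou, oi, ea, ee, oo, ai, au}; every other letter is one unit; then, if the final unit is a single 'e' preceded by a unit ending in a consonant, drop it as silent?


Word: "computer" (8 letters)
Left-to-right scan:
  [1] 'c' (letter)
  [2] 'o' (letter)
  [3] 'm' (letter)
  [4] 'p' (letter)
  [5] 'u' (letter)
  [6] 't' (letter)
  [7] 'e' (letter)
  [8] 'r' (letter)
Units from scan: 8
Sound units = 8 units


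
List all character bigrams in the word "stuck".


Word: "stuck" (length 5)
Number of bigrams = 5 - 2 + 1 = 4
  Position 0: "st"
  Position 1: "tu"
  Position 2: "uc"
  Position 3: "ck"
Bigrams = "st", "tu", "uc", "ck"


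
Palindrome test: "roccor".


Word: "roccor"
Reversed: "roccor"
Forward == Backward? roccor == roccor
Palindrome = Yes


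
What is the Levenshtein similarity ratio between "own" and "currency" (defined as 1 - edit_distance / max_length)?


Word 1: "own" (length 3)
Word 2: "currency" (length 8)
One optimal edit sequence:
  1. insert 'c'  (+1)
  2. insert 'u'  (+1)
  3. insert 'r'  (+1)
  4. substitute 'o' -> 'r'  (+1)
  5. substitute 'w' -> 'e'  (+1)
  6. keep 'n'
  7. insert 'c'  (+1)
  8. insert 'y'  (+1)
Edit distance = 7
Max length = max(3, 8) = 8
Similarity = 1 - 7/8
= 0.1250


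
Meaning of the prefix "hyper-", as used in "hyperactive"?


Prefix: hyper-
As in: hyperactive -> hyper- + active
Meaning = over / excessive


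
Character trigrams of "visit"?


Word: "visit" (length 5)
Number of trigrams = 5 - 3 + 1 = 3
  Position 0: "vis"
  Position 1: "isi"
  Position 2: "sit"
Trigrams = "vis", "isi", "sit"


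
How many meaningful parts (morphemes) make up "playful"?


Word: "playful"
Morphemes: play + -ful
Each morpheme carries meaning
= 2 morphemes


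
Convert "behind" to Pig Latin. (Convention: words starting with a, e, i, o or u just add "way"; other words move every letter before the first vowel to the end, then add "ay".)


Word: "behind"
Starts with consonant(s) → move to end, add 'ay'
Consonant cluster: "b"
Pig Latin = "ehindbay"


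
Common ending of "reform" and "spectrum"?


Word 1: "reform"
Word 2: "spectrum"
Comparing from end:
  Pos -1: 'm' == 'm'
  Pos -2: 'r' != 'u' (stop)
LCS = "m" (length 1)


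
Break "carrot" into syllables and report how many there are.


Word: "carrot"
Syllable breakdown: car / rot
Counting: 2 parts
= 2 syllables


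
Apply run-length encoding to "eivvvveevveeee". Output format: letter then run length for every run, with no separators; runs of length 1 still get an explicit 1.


String: "eivvvveevveeee"
Scanning for consecutive runs:
  'e' x 1
  'i' x 1
  'v' x 4
  'e' x 2
  'v' x 2
  'e' x 4
RLE = "e1i1v4e2v2e4"


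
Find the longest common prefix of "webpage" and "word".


Word 1: "webpage"
Word 2: "word"
Comparing from start:
  Pos 0: 'w' == 'w'
  Pos 1: 'e' != 'o' (stop)
LCP = "w" (length 1)


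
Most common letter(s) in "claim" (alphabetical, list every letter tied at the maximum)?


Word: "claim"
Letter counts:
  'a': 1
  'c': 1
  'i': 1
  'l': 1
  'm': 1
Maximum count = 1
Most frequent = 'a', 'c', 'i', 'l', 'm' (1 time each)


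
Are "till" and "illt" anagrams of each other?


Word 1: "till" → sorted: illt
Word 2: "illt" → sorted: illt
Same letters? illt == illt
Anagram = Yes


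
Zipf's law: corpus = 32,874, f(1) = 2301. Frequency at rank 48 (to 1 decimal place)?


Zipf's law: f(r) = f(1) / r
f(1) = 2301
f(48) = 2301 / 48
= 47.9 occurrences


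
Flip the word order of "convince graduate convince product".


Original: "convince graduate convince product"
Words (1..n): convince | graduate | convince | product
Reversed (n..1): product | convince | graduate | convince
Result = "product convince graduate convince"


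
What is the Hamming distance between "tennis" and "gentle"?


Comparing character by character (same length = 6):
  Pos 0: 't' vs 'g' !=
  Pos 1: 'e' vs 'e' =
  Pos 2: 'n' vs 'n' =
  Pos 3: 'n' vs 't' !=
  Pos 4: 'i' vs 'l' !=
  Pos 5: 's' vs 'e' !=
Hamming distance = 4


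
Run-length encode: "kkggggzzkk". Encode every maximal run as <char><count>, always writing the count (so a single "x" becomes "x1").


String: "kkggggzzkk"
Scanning for consecutive runs:
  'k' x 2
  'g' x 4
  'z' x 2
  'k' x 2
RLE = "k2g4z2k2"


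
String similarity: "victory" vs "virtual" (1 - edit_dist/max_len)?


Word 1: "victory" (length 7)
Word 2: "virtual" (length 7)
One optimal edit sequence:
  1. keep 'v'
  2. keep 'i'
  3. substitute 'c' -> 'r'  (+1)
  4. keep 't'
  5. substitute 'o' -> 'u'  (+1)
  6. substitute 'r' -> 'a'  (+1)
  7. substitute 'y' -> 'l'  (+1)
Edit distance = 4
Max length = max(7, 7) = 7
Similarity = 1 - 4/7
= 0.4286


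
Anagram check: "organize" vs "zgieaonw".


Word 1: "organize" → sorted: aeginorz
Word 2: "zgieaonw" → sorted: aeginowz
Same letters? aeginorz != aeginowz
Anagram = No


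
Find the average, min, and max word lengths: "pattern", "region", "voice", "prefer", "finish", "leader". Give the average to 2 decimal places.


Lengths: "pattern"=7, "region"=6, "voice"=5, "prefer"=6, "finish"=6, "leader"=6
Sum = 36, Count = 6
Average = 36/6 = 6.00
= avg=6.00, min=5, max=7


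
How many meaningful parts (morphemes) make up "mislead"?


Word: "mislead"
Morphemes: mis- / lead
Each morpheme carries meaning
= 2 morphemes


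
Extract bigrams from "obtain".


Word: "obtain" (length 6)
Number of bigrams = 6 - 2 + 1 = 5
  Position 0: "ob"
  Position 1: "bt"
  Position 2: "ta"
  Position 3: "ai"
  Position 4: "in"
Bigrams = "ob", "bt", "ta", "ai", "in"


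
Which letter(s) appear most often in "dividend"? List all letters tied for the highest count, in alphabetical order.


Word: "dividend"
Letter counts:
  'd': 3
  'e': 1
  'i': 2
  'n': 1
  'v': 1
Maximum count = 3
Most frequent = 'd' (3 times each)


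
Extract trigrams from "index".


Word: "index" (length 5)
Number of trigrams = 5 - 3 + 1 = 3
  Position 0: "ind"
  Position 1: "nde"
  Position 2: "dex"
Trigrams = "ind", "nde", "dex"


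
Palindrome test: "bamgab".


Word: "bamgab"
Reversed: "bagmab"
Forward == Backward? bamgab != bagmab
Palindrome = No


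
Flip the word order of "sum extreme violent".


Original: "sum extreme violent"
Words (1..n): sum | extreme | violent
Reversed (n..1): violent | extreme | sum
Result = "violent extreme sum"


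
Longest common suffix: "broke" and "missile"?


Word 1: "broke"
Word 2: "missile"
Comparing from end:
  Pos -1: 'e' == 'e'
  Pos -2: 'k' != 'l' (stop)
LCS = "e" (length 1)


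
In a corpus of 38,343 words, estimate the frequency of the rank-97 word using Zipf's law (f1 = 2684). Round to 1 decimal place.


Zipf's law: f(r) = f(1) / r
f(1) = 2684
f(97) = 2684 / 97
= 27.7 occurrences


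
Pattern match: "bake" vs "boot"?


Pattern of "bake": [0, 1, 2, 3]
Pattern of "boot": [0, 1, 1, 2]
Patterns do not match
Same pattern = No


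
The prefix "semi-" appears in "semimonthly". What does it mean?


Prefix: semi-
Example: semimonthly = semi- + monthly
Meaning = half


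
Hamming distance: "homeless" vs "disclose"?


Comparing character by character (same length = 8):
  Pos 0: 'h' vs 'd' !=
  Pos 1: 'o' vs 'i' !=
  Pos 2: 'm' vs 's' !=
  Pos 3: 'e' vs 'c' !=
  Pos 4: 'l' vs 'l' =
  Pos 5: 'e' vs 'o' !=
  Pos 6: 's' vs 's' =
  Pos 7: 's' vs 'e' !=
Hamming distance = 6


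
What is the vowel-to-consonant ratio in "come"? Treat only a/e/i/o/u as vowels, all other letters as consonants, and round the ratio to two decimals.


Word: "come"
Vowels (a,e,i,o,u): 2
Consonants: 2
Ratio = 2/2
= 1.00


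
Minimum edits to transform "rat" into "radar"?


Word 1: "rat" (length 3)
Word 2: "radar" (length 5)
One optimal edit sequence (insert/delete/substitute each cost 1):
  1. keep 'r'
  2. insert 'a'  (+1)
  3. insert 'd'  (+1)
  4. keep 'a'
  5. substitute 't' -> 'r'  (+1)
Total edit operations: 3
Edit distance = 3


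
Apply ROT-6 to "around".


Word: "around"
Shift: 6
Each letter → (letter + shift) mod 26:
  'a' (0) + 6 = 6 → 'g'
  'r' (17) + 6 = 23 → 'x'
  'o' (14) + 6 = 20 → 'u'
  'u' (20) + 6 = 0 → 'a'
  'n' (13) + 6 = 19 → 't'
  'd' (3) + 6 = 9 → 'j'
Result = "gxuatj"


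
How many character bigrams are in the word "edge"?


Word: "edge" (length 4)
Number of 2-grams = length - 2 + 1 = 4 - 2 + 1
= 3


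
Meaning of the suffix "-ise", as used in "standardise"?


Suffix: -ise
Example: standardise (standard + -ise)
Meaning = to make


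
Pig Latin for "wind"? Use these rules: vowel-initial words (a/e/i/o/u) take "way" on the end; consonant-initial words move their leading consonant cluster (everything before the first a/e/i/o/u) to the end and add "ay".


Word: "wind"
Starts with consonant(s) → move to end, add 'ay'
Consonant cluster: "w"
Pig Latin = "indway"


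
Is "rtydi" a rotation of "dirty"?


Word: "dirty", Candidate: "rtydi"
Method: check if candidate is substring of word+word
"dirtydirty" contains "rtydi"? Yes
Is rotation = Yes


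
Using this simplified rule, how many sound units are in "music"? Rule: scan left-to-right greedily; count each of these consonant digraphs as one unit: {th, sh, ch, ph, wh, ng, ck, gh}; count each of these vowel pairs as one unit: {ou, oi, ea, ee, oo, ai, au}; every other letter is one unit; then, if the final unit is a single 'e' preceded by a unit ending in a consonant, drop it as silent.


Word: "music" (5 letters)
Left-to-right scan:
  (1) 'm' (letter)
  (2) 'u' (letter)
  (3) 's' (letter)
  (4) 'i' (letter)
  (5) 'c' (letter)
Units from scan: 5
Sound units = 5 units


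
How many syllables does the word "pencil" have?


Word: "pencil"
Syllable breakdown: pen | cil
Counting: 2 parts
= 2 syllables


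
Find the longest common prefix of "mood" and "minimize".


Word 1: "mood"
Word 2: "minimize"
Comparing from start:
  Pos 0: 'm' == 'm'
  Pos 1: 'o' != 'i' (stop)
LCP = "m" (length 1)


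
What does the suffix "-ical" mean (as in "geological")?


Suffix: -ical
As in: geological -> geology + -ical, with a spelling change
Meaning = relating to


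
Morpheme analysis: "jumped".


Word: "jumped"
Morphemes: jump / -ed
Each morpheme carries meaning
= 2 morphemes


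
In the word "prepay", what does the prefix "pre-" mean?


Prefix: pre-
As in: prepay -> pre- + pay
Meaning = before


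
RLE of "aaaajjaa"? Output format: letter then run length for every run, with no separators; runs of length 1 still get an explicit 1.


String: "aaaajjaa"
Scanning for consecutive runs:
  'a' x 4
  'j' x 2
  'a' x 2
RLE = "a4j2a2"


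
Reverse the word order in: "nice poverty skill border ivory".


Original: "nice poverty skill border ivory"
Words (1..n): nice | poverty | skill | border | ivory
Reversed (n..1): ivory | border | skill | poverty | nice
Result = "ivory border skill poverty nice"


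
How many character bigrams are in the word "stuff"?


Word: "stuff" (length 5)
Number of 2-grams = length - 2 + 1 = 5 - 2 + 1
= 4


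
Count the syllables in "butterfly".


Word: "butterfly"
Syllable breakdown: but · ter · fly
Counting: 3 parts
= 3 syllables


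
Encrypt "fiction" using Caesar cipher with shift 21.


Word: "fiction"
Shift: 21
Each letter → (letter + shift) mod 26:
  'f' (5) + 21 = 0 → 'a'
  'i' (8) + 21 = 3 → 'd'
  'c' (2) + 21 = 23 → 'x'
  't' (19) + 21 = 14 → 'o'
  'i' (8) + 21 = 3 → 'd'
  'o' (14) + 21 = 9 → 'j'
  'n' (13) + 21 = 8 → 'i'
Result = "adxodji"


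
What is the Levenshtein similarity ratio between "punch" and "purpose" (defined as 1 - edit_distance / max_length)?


Word 1: "punch" (length 5)
Word 2: "purpose" (length 7)
One optimal edit sequence:
  1. keep 'p'
  2. keep 'u'
  3. insert 'r'  (+1)
  4. insert 'p'  (+1)
  5. substitute 'n' -> 'o'  (+1)
  6. substitute 'c' -> 's'  (+1)
  7. substitute 'h' -> 'e'  (+1)
Edit distance = 5
Max length = max(5, 7) = 7
Similarity = 1 - 5/7
= 0.2857


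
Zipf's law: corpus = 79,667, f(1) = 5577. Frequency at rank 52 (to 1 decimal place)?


Zipf's law: f(r) = f(1) / r
f(1) = 5577
f(52) = 5577 / 52
= 107.3 occurrences


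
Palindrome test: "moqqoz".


Word: "moqqoz"
Reversed: "zoqqom"
Forward == Backward? moqqoz != zoqqom
Palindrome = No


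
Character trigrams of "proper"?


Word: "proper" (length 6)
Number of trigrams = 6 - 3 + 1 = 4
  Position 0: "pro"
  Position 1: "rop"
  Position 2: "ope"
  Position 3: "per"
Trigrams = "pro", "rop", "ope", "per"


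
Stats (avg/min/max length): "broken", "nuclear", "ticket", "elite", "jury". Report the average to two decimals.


Lengths: "broken"=6, "nuclear"=7, "ticket"=6, "elite"=5, "jury"=4
Sum = 28, Count = 5
Average = 28/5 = 5.60
= avg=5.60, min=4, max=7


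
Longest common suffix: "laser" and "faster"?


Word 1: "laser"
Word 2: "faster"
Comparing from end:
  Pos -1: 'r' == 'r'
  Pos -2: 'e' == 'e'
  Pos -3: 's' != 't' (stop)
LCS = "er" (length 2)


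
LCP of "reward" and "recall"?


Word 1: "reward"
Word 2: "recall"
Comparing from start:
  Pos 0: 'r' == 'r'
  Pos 1: 'e' == 'e'
  Pos 2: 'w' != 'c' (stop)
LCP = "re" (length 2)


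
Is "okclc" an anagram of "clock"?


Word 1: "clock" → sorted: ccklo
Word 2: "okclc" → sorted: ccklo
Same letters? ccklo == ccklo
Anagram = Yes


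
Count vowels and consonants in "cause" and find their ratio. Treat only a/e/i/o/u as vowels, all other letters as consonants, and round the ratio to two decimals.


Word: "cause"
Vowels (a,e,i,o,u): 3
Consonants: 2
Ratio = 3/2
= 1.50


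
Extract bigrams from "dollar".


Word: "dollar" (length 6)
Number of bigrams = 6 - 2 + 1 = 5
  Position 0: "do"
  Position 1: "ol"
  Position 2: "ll"
  Position 3: "la"
  Position 4: "ar"
Bigrams = "do", "ol", "ll", "la", "ar"


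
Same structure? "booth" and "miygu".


Pattern of "booth": [0, 1, 1, 2, 3]
Pattern of "miygu": [0, 1, 2, 3, 4]
Patterns do not match
Same pattern = No


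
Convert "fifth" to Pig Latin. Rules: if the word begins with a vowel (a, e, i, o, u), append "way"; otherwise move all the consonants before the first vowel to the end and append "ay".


Word: "fifth"
Starts with consonant(s) → move to end, add 'ay'
Consonant cluster: "f"
Pig Latin = "ifthfay"


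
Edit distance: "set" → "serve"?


Word 1: "set" (length 3)
Word 2: "serve" (length 5)
One optimal edit sequence (insert/delete/substitute each cost 1):
  1. keep 's'
  2. keep 'e'
  3. insert 'r'  (+1)
  4. insert 'v'  (+1)
  5. substitute 't' -> 'e'  (+1)
Total edit operations: 3
Edit distance = 3


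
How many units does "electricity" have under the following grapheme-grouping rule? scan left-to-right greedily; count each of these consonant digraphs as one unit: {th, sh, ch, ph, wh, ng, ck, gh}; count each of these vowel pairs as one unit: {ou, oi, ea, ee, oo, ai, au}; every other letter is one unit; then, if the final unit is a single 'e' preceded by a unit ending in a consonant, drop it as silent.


Word: "electricity" (11 letters)
Left-to-right scan:
  (1) 'e' (letter)
  (2) 'l' (letter)
  (3) 'e' (letter)
  (4) 'c' (letter)
  (5) 't' (letter)
  (6) 'r' (letter)
  (7) 'i' (letter)
  (8) 'c' (letter)
  (9) 'i' (letter)
  (10) 't' (letter)
  (11) 'y' (letter)
Units from scan: 11
Sound units = 11 units


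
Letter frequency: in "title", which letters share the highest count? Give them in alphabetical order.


Word: "title"
Letter counts:
  'e': 1
  'i': 1
  'l': 1
  't': 2
Maximum count = 2
Most frequent = 't' (2 times each)


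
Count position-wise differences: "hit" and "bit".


Comparing character by character (same length = 3):
  Pos 0: 'h' vs 'b' !=
  Pos 1: 'i' vs 'i' =
  Pos 2: 't' vs 't' =
Hamming distance = 1


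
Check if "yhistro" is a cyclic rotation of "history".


Word: "history", Candidate: "yhistro"
Method: check if candidate is substring of word+word
"historyhistory" contains "yhistro"? No
Is rotation = No


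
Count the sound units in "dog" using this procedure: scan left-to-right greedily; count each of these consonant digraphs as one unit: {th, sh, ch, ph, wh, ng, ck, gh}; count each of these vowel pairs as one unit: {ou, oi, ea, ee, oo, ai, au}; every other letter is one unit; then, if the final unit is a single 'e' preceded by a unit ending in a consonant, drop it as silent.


Word: "dog" (3 letters)
Left-to-right scan:
  (1) 'd' (letter)
  (2) 'o' (letter)
  (3) 'g' (letter)
Units from scan: 3
Sound units = 3 units


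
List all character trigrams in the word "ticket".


Word: "ticket" (length 6)
Number of trigrams = 6 - 3 + 1 = 4
  Position 0: "tic"
  Position 1: "ick"
  Position 2: "cke"
  Position 3: "ket"
Trigrams = "tic", "ick", "cke", "ket"


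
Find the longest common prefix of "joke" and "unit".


Word 1: "joke"
Word 2: "unit"
Comparing from start:
  Pos 0: 'j' != 'u' (stop)
LCP = "" (length 0)


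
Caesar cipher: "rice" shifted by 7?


Word: "rice"
Shift: 7
Each letter → (letter + shift) mod 26:
  'r' (17) + 7 = 24 → 'y'
  'i' (8) + 7 = 15 → 'p'
  'c' (2) + 7 = 9 → 'j'
  'e' (4) + 7 = 11 → 'l'
Result = "ypjl"


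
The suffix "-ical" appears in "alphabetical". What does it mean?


Suffix: -ical
Example: alphabetical = alphabet + -ical
Meaning = relating to


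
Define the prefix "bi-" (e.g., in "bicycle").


Prefix: bi-
Example: bicycle = bi- + cycle
Meaning = two


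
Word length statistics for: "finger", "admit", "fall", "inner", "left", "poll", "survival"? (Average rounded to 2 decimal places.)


Lengths: "finger"=6, "admit"=5, "fall"=4, "inner"=5, "left"=4, "poll"=4, "survival"=8
Sum = 36, Count = 7
Average = 36/7 = 5.14
= avg=5.14, min=4, max=8


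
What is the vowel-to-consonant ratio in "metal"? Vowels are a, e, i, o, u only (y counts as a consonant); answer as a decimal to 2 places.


Word: "metal"
Vowels (a,e,i,o,u): 2
Consonants: 3
Ratio = 2/3
= 0.67


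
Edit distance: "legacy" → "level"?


Word 1: "legacy" (length 6)
Word 2: "level" (length 5)
One optimal edit sequence (insert/delete/substitute each cost 1):
  1. keep 'l'
  2. keep 'e'
  3. delete 'g'  (+1)
  4. substitute 'a' -> 'v'  (+1)
  5. substitute 'c' -> 'e'  (+1)
  6. substitute 'y' -> 'l'  (+1)
Total edit operations: 4
Edit distance = 4


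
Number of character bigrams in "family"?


Word: "family" (length 6)
Number of 2-grams = length - 2 + 1 = 6 - 2 + 1
= 5


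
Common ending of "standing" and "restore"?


Word 1: "standing"
Word 2: "restore"
Comparing from end:
  Pos -1: 'g' != 'e' (stop)
LCS = "" (length 0)


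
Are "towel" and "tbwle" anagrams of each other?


Word 1: "towel" → sorted: elotw
Word 2: "tbwle" → sorted: beltw
Same letters? elotw != beltw
Anagram = No


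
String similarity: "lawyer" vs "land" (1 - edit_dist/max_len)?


Word 1: "lawyer" (length 6)
Word 2: "land" (length 4)
One optimal edit sequence:
  1. keep 'l'
  2. keep 'a'
  3. delete 'w'  (+1)
  4. delete 'y'  (+1)
  5. substitute 'e' -> 'n'  (+1)
  6. substitute 'r' -> 'd'  (+1)
Edit distance = 4
Max length = max(6, 4) = 6
Similarity = 1 - 4/6
= 0.3333


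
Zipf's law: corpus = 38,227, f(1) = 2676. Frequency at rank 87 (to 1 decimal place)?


Zipf's law: f(r) = f(1) / r
f(1) = 2676
f(87) = 2676 / 87
= 30.8 occurrences


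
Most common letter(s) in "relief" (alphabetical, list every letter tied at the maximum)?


Word: "relief"
Letter counts:
  'e': 2
  'f': 1
  'i': 1
  'l': 1
  'r': 1
Maximum count = 2
Most frequent = 'e' (2 times each)


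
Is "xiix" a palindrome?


Word: "xiix"
Reversed: "xiix"
Forward == Backward? xiix == xiix
Palindrome = Yes


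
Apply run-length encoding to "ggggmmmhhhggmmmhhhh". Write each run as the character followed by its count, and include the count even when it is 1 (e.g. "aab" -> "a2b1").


String: "ggggmmmhhhggmmmhhhh"
Scanning for consecutive runs:
  'g' x 4
  'm' x 3
  'h' x 3
  'g' x 2
  'm' x 3
  'h' x 4
RLE = "g4m3h3g2m3h4"


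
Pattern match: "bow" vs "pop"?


Pattern of "bow": [0, 1, 2]
Pattern of "pop": [0, 1, 0]
Patterns do not match
Same pattern = No


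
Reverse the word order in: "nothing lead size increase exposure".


Original: "nothing lead size increase exposure"
Words (1..n): nothing | lead | size | increase | exposure
Reversed (n..1): exposure | increase | size | lead | nothing
Result = "exposure increase size lead nothing"


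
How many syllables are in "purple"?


Word: "purple"
Syllable breakdown: pur | ple
Counting: 2 parts
= 2 syllables


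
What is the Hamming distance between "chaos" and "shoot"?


Comparing character by character (same length = 5):
  Pos 0: 'c' vs 's' !=
  Pos 1: 'h' vs 'h' =
  Pos 2: 'a' vs 'o' !=
  Pos 3: 'o' vs 'o' =
  Pos 4: 's' vs 't' !=
Hamming distance = 3


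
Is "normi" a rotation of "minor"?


Word: "minor", Candidate: "normi"
Method: check if candidate is substring of word+word
"minorminor" contains "normi"? Yes
Is rotation = Yes


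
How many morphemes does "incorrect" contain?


Word: "incorrect"
Morphemes: in- | correct
Each morpheme carries meaning
= 2 morphemes


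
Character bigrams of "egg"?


Word: "egg" (length 3)
Number of bigrams = 3 - 2 + 1 = 2
  Position 0: "eg"
  Position 1: "gg"
Bigrams = "eg", "gg"


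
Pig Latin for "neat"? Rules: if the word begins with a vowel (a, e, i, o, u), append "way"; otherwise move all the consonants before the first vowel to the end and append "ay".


Word: "neat"
Starts with consonant(s) → move to end, add 'ay'
Consonant cluster: "n"
Pig Latin = "eatnay"


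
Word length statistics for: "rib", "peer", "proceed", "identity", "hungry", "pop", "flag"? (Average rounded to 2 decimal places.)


Lengths: "rib"=3, "peer"=4, "proceed"=7, "identity"=8, "hungry"=6, "pop"=3, "flag"=4
Sum = 35, Count = 7
Average = 35/7 = 5.00
= avg=5.00, min=3, max=8


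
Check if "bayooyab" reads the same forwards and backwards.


Word: "bayooyab"
Reversed: "bayooyab"
Forward == Backward? bayooyab == bayooyab
Palindrome = Yes


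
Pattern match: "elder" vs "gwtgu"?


Pattern of "elder": [0, 1, 2, 0, 3]
Pattern of "gwtgu": [0, 1, 2, 0, 3]
Patterns match
Same pattern = Yes


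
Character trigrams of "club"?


Word: "club" (length 4)
Number of trigrams = 4 - 3 + 1 = 2
  Position 0: "clu"
  Position 1: "lub"
Trigrams = "clu", "lub"


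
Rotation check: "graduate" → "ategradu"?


Word: "graduate", Candidate: "ategradu"
Method: check if candidate is substring of word+word
"graduategraduate" contains "ategradu"? Yes
Is rotation = Yes


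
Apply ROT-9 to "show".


Word: "show"
Shift: 9
Each letter → (letter + shift) mod 26:
  's' (18) + 9 = 1 → 'b'
  'h' (7) + 9 = 16 → 'q'
  'o' (14) + 9 = 23 → 'x'
  'w' (22) + 9 = 5 → 'f'
Result = "bqxf"


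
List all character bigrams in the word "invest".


Word: "invest" (length 6)
Number of bigrams = 6 - 2 + 1 = 5
  Position 0: "in"
  Position 1: "nv"
  Position 2: "ve"
  Position 3: "es"
  Position 4: "st"
Bigrams = "in", "nv", "ve", "es", "st"


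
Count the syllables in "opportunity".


Word: "opportunity"
Syllable breakdown: op / por / tu / ni / ty
Counting: 5 parts
= 5 syllables


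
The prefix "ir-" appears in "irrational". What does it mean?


Prefix: ir-
Example: irrational = ir- + rational
Meaning = not


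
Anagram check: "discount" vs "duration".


Word 1: "discount" → sorted: cdinostu
Word 2: "duration" → sorted: adinortu
Same letters? cdinostu != adinortu
Anagram = No


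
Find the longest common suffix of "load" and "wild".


Word 1: "load"
Word 2: "wild"
Comparing from end:
  Pos -1: 'd' == 'd'
  Pos -2: 'a' != 'l' (stop)
LCS = "d" (length 1)


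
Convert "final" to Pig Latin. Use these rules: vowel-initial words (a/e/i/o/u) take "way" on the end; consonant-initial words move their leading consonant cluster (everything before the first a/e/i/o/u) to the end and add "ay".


Word: "final"
Starts with consonant(s) → move to end, add 'ay'
Consonant cluster: "f"
Pig Latin = "inalfay"
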